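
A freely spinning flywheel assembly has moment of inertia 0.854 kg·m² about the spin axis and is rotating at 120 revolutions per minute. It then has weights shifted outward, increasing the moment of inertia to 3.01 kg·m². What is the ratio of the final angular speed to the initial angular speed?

ω₂/ω₁ ≈ 0.284

No external torque acts about the spin axis, so angular momentum is conserved.
ω₂/ω₁ = I₁/I₂ = 0.8540 / 3.010 = 0.2837.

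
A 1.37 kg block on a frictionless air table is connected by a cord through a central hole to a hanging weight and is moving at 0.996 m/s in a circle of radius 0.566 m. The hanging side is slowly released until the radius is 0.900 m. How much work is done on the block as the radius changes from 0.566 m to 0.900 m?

W ≈ -0.411 J

The only horizontal force on the mass is along the cord (radial), so it exerts no torque about the hole and angular momentum m v r is conserved.
v₂ = v₁ r₁ / r₂ = (0.996)(0.566) / (0.900) = 0.6264 m/s.
W = ΔKE = ½m(v₂² − v₁²) = -0.4108 J.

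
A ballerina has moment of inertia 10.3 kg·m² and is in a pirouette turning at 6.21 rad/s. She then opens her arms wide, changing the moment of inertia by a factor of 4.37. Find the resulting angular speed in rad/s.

No external torque acts about the spin axis, so angular momentum is conserved.
I₂ = 4.37 × 10.3 = 45.01 kg·m².
ω₂ = I₁ω₁ / I₂ = (10.30)(6.21 rad/s) / (45.01) = 1.421 rad/s.

ω₂ ≈ 1.42 rad/s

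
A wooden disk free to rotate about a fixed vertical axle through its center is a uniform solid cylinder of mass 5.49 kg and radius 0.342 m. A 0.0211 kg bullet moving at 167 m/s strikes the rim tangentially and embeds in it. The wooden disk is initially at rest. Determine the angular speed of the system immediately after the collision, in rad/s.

|ω_f| ≈ 3.72 rad/s

The axle reaction passes through the axle and exerts no torque about it; angular momentum about the axle is conserved through the impact.
I_p = ½(5.49)(0.342)² = 0.3211 kg·m². Taking the sense of the bullet's angular momentum as positive, L_{bullet} = m v R = (0.0211)(167)(0.342) = 1.205 kg·m²/s.
L_i = 0 + 1.205 = 1.205 kg·m²/s.
After sticking, I_f = I_p + m R² = 0.3211 + (0.0211)(0.342)² = 0.3235 kg·m².
ω_f = L_i / I_f = 1.205 / 0.3235 = 3.725 rad/s.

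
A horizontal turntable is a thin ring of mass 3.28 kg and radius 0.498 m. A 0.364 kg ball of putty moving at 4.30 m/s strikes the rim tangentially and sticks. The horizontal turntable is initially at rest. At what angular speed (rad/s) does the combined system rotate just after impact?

About the axle the impulsive forces during the collision are internal, so angular momentum about that axis is conserved.
I_p = (3.28)(0.498)² = 0.8135 kg·m². Taking the sense of the ball of putty's angular momentum as positive, L_{ball} = m v R = (0.364)(4.30)(0.498) = 0.7795 kg·m²/s.
L_i = 0 + 0.7795 = 0.7795 kg·m²/s.
After sticking, I_f = I_p + m R² = 0.8135 + (0.364)(0.498)² = 0.9037 kg·m².
ω_f = L_i / I_f = 0.7795 / 0.9037 = 0.8625 rad/s.

|ω_f| ≈ 0.863 rad/s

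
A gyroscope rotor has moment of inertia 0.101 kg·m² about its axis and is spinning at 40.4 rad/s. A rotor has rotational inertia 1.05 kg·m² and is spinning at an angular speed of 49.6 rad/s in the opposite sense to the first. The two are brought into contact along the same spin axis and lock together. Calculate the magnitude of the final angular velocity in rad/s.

The coupling torques are internal; angular momentum about the shared axis is conserved.
Taking A's sense as positive: L = (0.1010)(40.4) − (1.050)(49.6) = -48.00 kg·m²·rad/s.
Combined I = 0.1010 + 1.050 = 1.151 kg·m².
ω_f = L / I = -48.00 / 1.151 = -41.70 rad/s.

|ω_f| ≈ 41.7 rad/s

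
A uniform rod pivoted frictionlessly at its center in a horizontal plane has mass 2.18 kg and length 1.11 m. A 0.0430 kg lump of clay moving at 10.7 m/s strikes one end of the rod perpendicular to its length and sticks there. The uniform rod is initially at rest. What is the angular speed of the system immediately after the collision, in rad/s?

|ω_f| ≈ 1.08 rad/s

The axle reaction passes through the pivot and exerts no torque about it; angular momentum about the pivot is conserved through the impact.
I_p = (1/12)(2.18)(1.11)² = 0.2238 kg·m². Taking the sense of the lump of clay's angular momentum as positive, L_{lump} = m v R = (0.0430)(10.7)(1.11/2) = 0.2554 kg·m²/s.
L_i = 0 + 0.2554 = 0.2554 kg·m²/s.
After sticking, I_f = I_p + m R² = 0.2238 + (0.0430)(1.11/2)² = 0.2371 kg·m².
ω_f = L_i / I_f = 0.2554 / 0.2371 = 1.077 rad/s.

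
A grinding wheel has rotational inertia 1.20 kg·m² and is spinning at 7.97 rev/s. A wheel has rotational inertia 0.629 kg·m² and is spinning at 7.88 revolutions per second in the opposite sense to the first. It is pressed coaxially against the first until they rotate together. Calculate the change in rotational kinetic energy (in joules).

The coupling torques are internal; angular momentum about the shared axis is conserved.
Taking A's sense as positive: L = (1.200)(7.97) − (0.6290)(7.88) = 4.607 kg·m²·rev/s.
Combined I = 1.200 + 0.6290 = 1.829 kg·m².
ω_f = L / I = 4.607 / 1.829 = 2.519 rev/s.
KE_i = ½ΣIω² = 2276 J; KE_f = ½(1.829)(15.83)² = 229.1 J.

ΔKE ≈ -2050 J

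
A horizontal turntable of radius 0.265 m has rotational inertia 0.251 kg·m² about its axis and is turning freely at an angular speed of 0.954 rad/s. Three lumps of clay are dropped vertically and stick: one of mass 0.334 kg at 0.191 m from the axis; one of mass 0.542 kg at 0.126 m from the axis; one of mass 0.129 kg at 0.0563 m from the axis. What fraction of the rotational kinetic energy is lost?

The added mass arrives with no angular momentum about the axis, and any external torque about the axis is negligible, so the system's angular momentum is conserved.
Added inertia Σmr² = (0.334)(0.191)² + (0.542)(0.126)² + (0.129)(0.0563)² = 0.02120 kg·m²; I_f = 0.2510 + 0.02120 = 0.2722 kg·m².
ω_f = I_p ω_i / I_f = (0.2510)(0.954) / 0.2722 = 0.8797 rad/s.
KE_i = ½(0.2510)(0.9540 rad/s)² = 0.1142 J; KE_f = ½(0.2722)(0.8797)² = 0.1053 J.
Fraction lost = 0.07788.

fraction ≈ 0.0779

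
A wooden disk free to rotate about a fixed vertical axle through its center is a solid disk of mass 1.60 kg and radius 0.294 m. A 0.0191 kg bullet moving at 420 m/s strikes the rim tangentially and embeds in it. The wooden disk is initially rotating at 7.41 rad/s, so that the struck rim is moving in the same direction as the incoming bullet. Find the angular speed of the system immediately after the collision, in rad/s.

|ω_f| ≈ 40.5 rad/s

The axle reaction passes through the axle and exerts no torque about it; angular momentum about the axle is conserved through the impact.
I_p = ½(1.60)(0.294)² = 0.06915 kg·m². Taking the sense of the bullet's angular momentum as positive, L_{bullet} = m v R = (0.0191)(420)(0.294) = 2.358 kg·m²/s.
L_i = +I_p ω_p + m v R = +(0.06915)(7.41) + 2.358 = 2.871 kg·m²/s.
After sticking, I_f = I_p + m R² = 0.06915 + (0.0191)(0.294)² = 0.07080 kg·m².
ω_f = L_i / I_f = 2.871 / 0.07080 = 40.55 rad/s.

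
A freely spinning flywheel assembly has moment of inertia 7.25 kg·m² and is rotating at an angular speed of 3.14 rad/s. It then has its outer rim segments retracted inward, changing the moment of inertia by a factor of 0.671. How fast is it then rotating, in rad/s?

With no external torque about the axis, L is conserved: I₁ω₁ = I₂ω₂.
I₂ = 0.671 × 7.25 = 4.865 kg·m².
ω₂ = I₁ω₁ / I₂ = (7.250)(3.14 rad/s) / (4.865) = 4.680 rad/s.

ω₂ ≈ 4.68 rad/s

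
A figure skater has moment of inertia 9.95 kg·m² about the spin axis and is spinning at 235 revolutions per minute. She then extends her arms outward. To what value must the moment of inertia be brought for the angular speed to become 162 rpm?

No external torque acts about the spin axis, so angular momentum is conserved.
I₂ = I₁ω₁ / ω₂ = (9.95)(235) / (162) = 14.43 kg·m².

I₂ ≈ 14.4 kg·m²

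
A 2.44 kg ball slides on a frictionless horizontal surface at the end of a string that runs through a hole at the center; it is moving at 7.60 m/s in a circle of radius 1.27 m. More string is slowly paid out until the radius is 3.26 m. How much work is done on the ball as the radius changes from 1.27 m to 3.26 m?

W ≈ -59.8 J

The only horizontal force on the mass is along the cord (radial), so it exerts no torque about the hole and angular momentum m v r is conserved.
v₂ = v₁ r₁ / r₂ = (7.60)(1.27) / (3.26) = 2.961 m/s.
W = ΔKE = ½m(v₂² − v₁²) = -59.77 J.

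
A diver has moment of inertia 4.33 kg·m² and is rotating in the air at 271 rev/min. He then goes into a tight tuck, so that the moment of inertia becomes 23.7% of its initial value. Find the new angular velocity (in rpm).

ω₂ ≈ 1140 rpm

Angular momentum about the spin axis is conserved since the torque about it is zero.
I₂ = 0.237 × 4.33 = 1.026 kg·m².
ω₂ = I₁ω₁ / I₂ = (4.330)(271 rpm) / (1.026) = 1143 rpm.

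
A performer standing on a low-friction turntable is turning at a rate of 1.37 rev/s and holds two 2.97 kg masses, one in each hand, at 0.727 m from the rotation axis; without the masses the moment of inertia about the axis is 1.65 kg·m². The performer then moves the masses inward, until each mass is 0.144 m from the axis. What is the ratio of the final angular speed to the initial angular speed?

No external torque acts about the spin axis, so angular momentum is conserved.
I₁ = 1.65 + 2(2.97)(0.727)² = 4.789 kg·m²; I₂ = 1.65 + 2(2.97)(0.144)² = 1.773 kg·m².
ω₂/ω₁ = I₁/I₂ = 4.789 / 1.773 = 2.701.

ω₂/ω₁ ≈ 2.70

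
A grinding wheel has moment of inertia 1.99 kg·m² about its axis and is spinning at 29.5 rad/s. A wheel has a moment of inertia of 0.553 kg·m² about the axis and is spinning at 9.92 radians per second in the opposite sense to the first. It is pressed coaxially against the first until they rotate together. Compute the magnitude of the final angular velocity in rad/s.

|ω_f| ≈ 20.9 rad/s

No external torque acts about the common axis, so total angular momentum is conserved.
Taking A's sense as positive: L = (1.990)(29.5) − (0.5530)(9.92) = 53.22 kg·m²·rad/s.
Combined I = 1.990 + 0.5530 = 2.543 kg·m².
ω_f = L / I = 53.22 / 2.543 = 20.93 rad/s.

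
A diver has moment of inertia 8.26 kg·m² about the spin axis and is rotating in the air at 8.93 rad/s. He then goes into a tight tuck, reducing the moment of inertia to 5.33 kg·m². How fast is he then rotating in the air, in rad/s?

With no external torque about the axis, L is conserved: I₁ω₁ = I₂ω₂.
ω₂ = I₁ω₁ / I₂ = (8.260)(8.93 rad/s) / (5.330) = 13.84 rad/s.

ω₂ ≈ 13.8 rad/s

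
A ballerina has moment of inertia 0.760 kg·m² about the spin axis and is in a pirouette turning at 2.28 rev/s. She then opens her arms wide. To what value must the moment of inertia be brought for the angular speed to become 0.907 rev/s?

Angular momentum about the spin axis is conserved since the torque about it is zero.
I₂ = I₁ω₁ / ω₂ = (0.760)(2.28) / (0.907) = 1.910 kg·m².

I₂ ≈ 1.91 kg·m²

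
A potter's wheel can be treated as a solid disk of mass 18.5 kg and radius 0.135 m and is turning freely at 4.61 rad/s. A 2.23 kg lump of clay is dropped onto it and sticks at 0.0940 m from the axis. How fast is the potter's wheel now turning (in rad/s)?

ω_f ≈ 4.13 rad/s

No external torque acts about the axis; L_before = L_after.
I_p = ½(18.5)(0.135)² = 0.1686 kg·m².
Added inertia Σmr² = (2.23)(0.0940)² = 0.01970 kg·m²; I_f = 0.1686 + 0.01970 = 0.1883 kg·m².
ω_f = I_p ω_i / I_f = (0.1686)(4.61) / 0.1883 = 4.128 rad/s.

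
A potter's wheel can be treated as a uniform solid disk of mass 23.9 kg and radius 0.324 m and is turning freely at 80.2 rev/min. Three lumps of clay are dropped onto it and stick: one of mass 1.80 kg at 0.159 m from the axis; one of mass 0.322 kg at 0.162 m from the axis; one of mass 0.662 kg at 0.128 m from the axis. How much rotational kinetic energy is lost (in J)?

No external torque acts about the axis; L_before = L_after.
I_p = ½(23.9)(0.324)² = 1.254 kg·m².
Added inertia Σmr² = (1.80)(0.159)² + (0.322)(0.162)² + (0.662)(0.128)² = 0.06480 kg·m²; I_f = 1.254 + 0.06480 = 1.319 kg·m².
ω_f = I_p ω_i / I_f = (1.254)(80.2) / 1.319 = 76.26 rpm.
KE_i = ½(1.254)(8.399 rad/s)² = 44.24 J; KE_f = ½(1.319)(7.986)² = 42.07 J.

energy lost ≈ 2.17 J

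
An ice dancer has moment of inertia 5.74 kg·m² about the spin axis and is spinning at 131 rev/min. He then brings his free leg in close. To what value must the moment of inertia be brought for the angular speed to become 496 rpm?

I₂ ≈ 1.52 kg·m²

No external torque acts about the spin axis, so angular momentum is conserved.
I₂ = I₁ω₁ / ω₂ = (5.74)(131) / (496) = 1.516 kg·m².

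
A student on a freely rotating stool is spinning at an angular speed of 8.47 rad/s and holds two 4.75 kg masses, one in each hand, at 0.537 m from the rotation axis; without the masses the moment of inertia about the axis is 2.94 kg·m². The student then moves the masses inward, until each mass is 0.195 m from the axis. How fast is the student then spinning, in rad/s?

No external torque acts about the spin axis, so angular momentum is conserved.
I₁ = 2.94 + 2(4.75)(0.537)² = 5.680 kg·m²; I₂ = 2.94 + 2(4.75)(0.195)² = 3.301 kg·m².
ω₂ = I₁ω₁ / I₂ = (5.680)(8.47 rad/s) / (3.301) = 14.57 rad/s.

ω₂ ≈ 14.6 rad/s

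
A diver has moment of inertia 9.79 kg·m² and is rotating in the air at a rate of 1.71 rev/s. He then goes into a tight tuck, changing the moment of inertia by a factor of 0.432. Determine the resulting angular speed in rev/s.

ω₂ ≈ 3.96 rev/s

No external torque acts about the spin axis, so angular momentum is conserved.
I₂ = 0.432 × 9.79 = 4.229 kg·m².
ω₂ = I₁ω₁ / I₂ = (9.790)(1.71 rev/s) / (4.229) = 3.958 rev/s.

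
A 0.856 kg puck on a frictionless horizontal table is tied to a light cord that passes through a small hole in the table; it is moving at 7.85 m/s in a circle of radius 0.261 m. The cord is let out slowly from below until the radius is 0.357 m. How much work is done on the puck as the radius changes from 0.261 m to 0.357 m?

W ≈ -12.3 J

The only horizontal force on the mass is along the cord (radial), so it exerts no torque about the hole and angular momentum m v r is conserved.
v₂ = v₁ r₁ / r₂ = (7.85)(0.261) / (0.357) = 5.739 m/s.
W = ΔKE = ½m(v₂² − v₁²) = -12.28 J.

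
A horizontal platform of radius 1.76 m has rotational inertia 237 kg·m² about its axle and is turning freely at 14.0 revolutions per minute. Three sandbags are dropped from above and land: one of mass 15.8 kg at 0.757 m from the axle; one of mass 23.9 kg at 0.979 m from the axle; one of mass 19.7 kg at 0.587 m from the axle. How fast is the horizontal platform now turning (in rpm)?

ω_f ≈ 12.0 rpm

No external torque acts about the axle; L_before = L_after.
Added inertia Σmr² = (15.8)(0.757)² + (23.9)(0.979)² + (19.7)(0.587)² = 38.75 kg·m²; I_f = 237.0 + 38.75 = 275.7 kg·m².
ω_f = I_p ω_i / I_f = (237.0)(14.0) / 275.7 = 12.03 rpm.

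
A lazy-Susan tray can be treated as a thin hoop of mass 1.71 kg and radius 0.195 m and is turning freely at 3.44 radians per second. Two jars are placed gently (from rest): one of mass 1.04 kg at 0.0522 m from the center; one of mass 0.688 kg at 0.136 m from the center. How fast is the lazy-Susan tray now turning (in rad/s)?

ω_f ≈ 2.78 rad/s

The added mass arrives with no angular momentum about the center, and any external torque about the center is negligible, so the system's angular momentum is conserved.
I_p = (1.71)(0.195)² = 0.06502 kg·m².
Added inertia Σmr² = (1.04)(0.0522)² + (0.688)(0.136)² = 0.01556 kg·m²; I_f = 0.06502 + 0.01556 = 0.08058 kg·m².
ω_f = I_p ω_i / I_f = (0.06502)(3.44) / 0.08058 = 2.776 rad/s.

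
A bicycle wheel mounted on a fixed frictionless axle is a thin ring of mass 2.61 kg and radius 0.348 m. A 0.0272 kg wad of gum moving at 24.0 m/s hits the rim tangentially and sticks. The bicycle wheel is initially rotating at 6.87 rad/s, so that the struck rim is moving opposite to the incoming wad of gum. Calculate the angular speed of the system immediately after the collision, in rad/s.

The axle reaction passes through the axle and exerts no torque about it; angular momentum about the axle is conserved through the impact.
I_p = (2.61)(0.348)² = 0.3161 kg·m². Taking the sense of the wad of gum's angular momentum as positive, L_{wad} = m v R = (0.0272)(24.0)(0.348) = 0.2272 kg·m²/s.
L_i = −I_p ω_p + m v R = −(0.3161)(6.87) + 0.2272 = -1.944 kg·m²/s.
After sticking, I_f = I_p + m R² = 0.3161 + (0.0272)(0.348)² = 0.3194 kg·m².
ω_f = L_i / I_f = -1.944 / 0.3194 = -6.088 rad/s.

|ω_f| ≈ 6.09 rad/s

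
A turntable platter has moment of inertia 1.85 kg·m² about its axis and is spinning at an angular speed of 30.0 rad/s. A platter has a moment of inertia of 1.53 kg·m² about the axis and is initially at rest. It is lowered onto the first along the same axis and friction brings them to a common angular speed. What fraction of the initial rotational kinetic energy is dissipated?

fraction ≈ 0.453

No external torque acts about the common axis, so total angular momentum is conserved.
Taking A's sense as positive: L = (1.850)(30.0) = 55.50 kg·m²·rad/s.
Combined I = 1.850 + 1.530 = 3.380 kg·m².
ω_f = L / I = 55.50 / 3.380 = 16.42 rad/s.
KE_i = ½ΣIω² = 832.5 J; KE_f = ½(3.380)(16.42)² = 455.7 J.
Fraction dissipated = (KE_i − KE_f)/KE_i = 0.4527.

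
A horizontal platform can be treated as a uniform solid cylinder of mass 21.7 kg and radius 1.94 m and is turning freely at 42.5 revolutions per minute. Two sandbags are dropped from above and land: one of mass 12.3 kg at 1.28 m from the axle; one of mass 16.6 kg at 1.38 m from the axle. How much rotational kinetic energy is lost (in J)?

The added mass arrives with no angular momentum about the axle, and any external torque about the axle is negligible, so the system's angular momentum is conserved.
I_p = ½(21.7)(1.94)² = 40.84 kg·m².
Added inertia Σmr² = (12.3)(1.28)² + (16.6)(1.38)² = 51.77 kg·m²; I_f = 40.84 + 51.77 = 92.60 kg·m².
ω_f = I_p ω_i / I_f = (40.84)(42.5) / 92.60 = 18.74 rpm.
KE_i = ½(40.84)(4.451 rad/s)² = 404.4 J; KE_f = ½(92.60)(1.963)² = 178.3 J.

energy lost ≈ 226 J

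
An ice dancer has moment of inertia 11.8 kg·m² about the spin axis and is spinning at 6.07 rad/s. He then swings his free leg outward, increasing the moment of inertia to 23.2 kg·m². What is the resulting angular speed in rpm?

ω₂ ≈ 29.5 rpm

With no external torque about the axis, L is conserved: I₁ω₁ = I₂ω₂.
ω₂ = I₁ω₁ / I₂ = (11.80)(6.07 rad/s) / (23.20) = 3.087 rad/s = 29.48 rpm.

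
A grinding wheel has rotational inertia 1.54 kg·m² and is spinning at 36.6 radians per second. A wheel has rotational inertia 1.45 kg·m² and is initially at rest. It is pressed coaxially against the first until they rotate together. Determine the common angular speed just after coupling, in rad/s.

The coupling torques are internal; angular momentum about the shared axis is conserved.
Taking A's sense as positive: L = (1.540)(36.6) = 56.36 kg·m²·rad/s.
Combined I = 1.540 + 1.450 = 2.990 kg·m².
ω_f = L / I = 56.36 / 2.990 = 18.85 rad/s.

|ω_f| ≈ 18.9 rad/s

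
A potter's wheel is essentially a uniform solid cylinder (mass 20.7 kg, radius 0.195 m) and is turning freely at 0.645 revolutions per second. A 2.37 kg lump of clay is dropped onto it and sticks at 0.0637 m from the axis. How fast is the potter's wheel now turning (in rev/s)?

ω_f ≈ 0.630 rev/s

No external torque acts about the axis; L_before = L_after.
I_p = ½(20.7)(0.195)² = 0.3936 kg·m².
Added inertia Σmr² = (2.37)(0.0637)² = 0.009617 kg·m²; I_f = 0.3936 + 0.009617 = 0.4032 kg·m².
ω_f = I_p ω_i / I_f = (0.3936)(0.645) / 0.4032 = 0.6296 rev/s.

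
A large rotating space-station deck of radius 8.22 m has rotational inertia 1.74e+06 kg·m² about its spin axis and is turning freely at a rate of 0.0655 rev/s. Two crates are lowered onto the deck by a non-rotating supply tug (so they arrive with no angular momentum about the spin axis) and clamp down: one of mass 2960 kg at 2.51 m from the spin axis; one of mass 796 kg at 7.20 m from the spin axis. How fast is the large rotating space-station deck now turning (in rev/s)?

ω_f ≈ 0.0633 rev/s

No external torque acts about the spin axis; L_before = L_after.
Added inertia Σmr² = (2960)(2.51)² + (796)(7.20)² = 59910 kg·m²; I_f = 1.740e+06 + 59910 = 1.800e+06 kg·m².
ω_f = I_p ω_i / I_f = (1.740e+06)(0.0655) / 1.800e+06 = 0.06332 rev/s.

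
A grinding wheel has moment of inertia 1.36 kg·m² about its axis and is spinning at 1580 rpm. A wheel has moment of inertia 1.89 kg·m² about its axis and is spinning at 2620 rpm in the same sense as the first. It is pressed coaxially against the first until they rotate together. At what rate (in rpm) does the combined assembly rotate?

The coupling torques are internal; angular momentum about the shared axis is conserved.
Taking A's sense as positive: L = (1.360)(1580) + (1.890)(2620) = 7101 kg·m²·rpm.
Combined I = 1.360 + 1.890 = 3.250 kg·m².
ω_f = L / I = 7101 / 3.250 = 2185 rpm.

|ω_f| ≈ 2180 rpm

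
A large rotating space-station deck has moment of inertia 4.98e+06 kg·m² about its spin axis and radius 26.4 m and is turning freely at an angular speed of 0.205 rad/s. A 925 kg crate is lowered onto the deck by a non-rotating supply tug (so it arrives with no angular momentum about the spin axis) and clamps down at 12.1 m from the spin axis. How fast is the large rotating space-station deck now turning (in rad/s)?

The added mass arrives with no angular momentum about the spin axis, and any external torque about the spin axis is negligible, so the system's angular momentum is conserved.
Added inertia Σmr² = (925)(12.1)² = 1.354e+05 kg·m²; I_f = 4.980e+06 + 1.354e+05 = 5.115e+06 kg·m².
ω_f = I_p ω_i / I_f = (4.980e+06)(0.205) / 5.115e+06 = 0.1996 rad/s.

ω_f ≈ 0.200 rad/s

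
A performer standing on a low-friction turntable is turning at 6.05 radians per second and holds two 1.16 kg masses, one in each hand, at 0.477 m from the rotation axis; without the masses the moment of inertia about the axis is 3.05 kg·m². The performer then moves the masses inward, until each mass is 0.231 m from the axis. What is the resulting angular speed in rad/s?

ω₂ ≈ 6.82 rad/s

With no external torque about the axis, L is conserved: I₁ω₁ = I₂ω₂.
I₁ = 3.05 + 2(1.16)(0.477)² = 3.578 kg·m²; I₂ = 3.05 + 2(1.16)(0.231)² = 3.174 kg·m².
ω₂ = I₁ω₁ / I₂ = (3.578)(6.05 rad/s) / (3.174) = 6.820 rad/s.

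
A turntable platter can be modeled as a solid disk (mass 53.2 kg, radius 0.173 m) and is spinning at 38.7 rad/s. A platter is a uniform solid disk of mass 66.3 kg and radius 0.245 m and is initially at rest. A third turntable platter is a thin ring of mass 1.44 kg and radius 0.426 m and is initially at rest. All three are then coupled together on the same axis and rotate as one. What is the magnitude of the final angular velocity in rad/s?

The coupling torques are internal; angular momentum about the shared axis is conserved.
Moments of inertia: I_A = ½(53.2)(0.173)² = 0.7961 kg·m²; I_B = ½(66.3)(0.245)² = 1.990 kg·m²; I_C = (1.44)(0.426)² = 0.2613 kg·m².
Taking A's sense as positive: L = (0.7961)(38.7) = 30.81 kg·m²·rad/s.
Combined I = 0.7961 + 1.990 + 0.2613 = 3.047 kg·m².
ω_f = L / I = 30.81 / 3.047 = 10.11 rad/s.

|ω_f| ≈ 10.1 rad/s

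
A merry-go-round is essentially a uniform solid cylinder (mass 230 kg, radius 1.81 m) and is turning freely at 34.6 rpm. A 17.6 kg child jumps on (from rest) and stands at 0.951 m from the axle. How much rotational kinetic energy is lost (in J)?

No external torque acts about the axle; L_before = L_after.
I_p = ½(230)(1.81)² = 376.8 kg·m².
Added inertia Σmr² = (17.6)(0.951)² = 15.92 kg·m²; I_f = 376.8 + 15.92 = 392.7 kg·m².
ω_f = I_p ω_i / I_f = (376.8)(34.6) / 392.7 = 33.20 rpm.
KE_i = ½(376.8)(3.623 rad/s)² = 2473 J; KE_f = ½(392.7)(3.476)² = 2373 J.

energy lost ≈ 100 J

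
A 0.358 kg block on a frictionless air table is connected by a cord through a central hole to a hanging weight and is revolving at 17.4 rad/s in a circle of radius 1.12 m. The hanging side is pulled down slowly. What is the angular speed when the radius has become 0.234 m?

ω₂ ≈ 399 rad/s

No torque about the axis ⇒ m r₁² ω₁ = m r₂² ω₂.
ω₂ = ω₁ (r₁/r₂)² = (17.4)(1.12/0.234)² = 398.6 rad/s.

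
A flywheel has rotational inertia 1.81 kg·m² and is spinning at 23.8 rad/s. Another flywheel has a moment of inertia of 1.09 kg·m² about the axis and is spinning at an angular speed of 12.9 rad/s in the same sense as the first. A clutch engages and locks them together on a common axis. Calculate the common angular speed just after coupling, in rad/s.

The coupling torques are internal; angular momentum about the shared axis is conserved.
Taking A's sense as positive: L = (1.810)(23.8) + (1.090)(12.9) = 57.14 kg·m²·rad/s.
Combined I = 1.810 + 1.090 = 2.900 kg·m².
ω_f = L / I = 57.14 / 2.900 = 19.70 rad/s.

|ω_f| ≈ 19.7 rad/s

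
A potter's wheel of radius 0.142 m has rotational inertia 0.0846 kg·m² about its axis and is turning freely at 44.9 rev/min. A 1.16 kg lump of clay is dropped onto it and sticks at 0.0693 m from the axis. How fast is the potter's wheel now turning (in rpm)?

ω_f ≈ 42.1 rpm

The added mass arrives with no angular momentum about the axis, and any external torque about the axis is negligible, so the system's angular momentum is conserved.
Added inertia Σmr² = (1.16)(0.0693)² = 0.005571 kg·m²; I_f = 0.08460 + 0.005571 = 0.09017 kg·m².
ω_f = I_p ω_i / I_f = (0.08460)(44.9) / 0.09017 = 42.13 rpm.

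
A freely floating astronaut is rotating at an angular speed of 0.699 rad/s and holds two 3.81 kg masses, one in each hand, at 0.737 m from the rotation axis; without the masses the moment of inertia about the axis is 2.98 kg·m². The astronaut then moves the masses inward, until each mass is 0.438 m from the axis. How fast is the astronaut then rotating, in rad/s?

Angular momentum about the spin axis is conserved since the torque about it is zero.
I₁ = 2.98 + 2(3.81)(0.737)² = 7.119 kg·m²; I₂ = 2.98 + 2(3.81)(0.438)² = 4.442 kg·m².
ω₂ = I₁ω₁ / I₂ = (7.119)(0.699 rad/s) / (4.442) = 1.120 rad/s.

ω₂ ≈ 1.12 rad/s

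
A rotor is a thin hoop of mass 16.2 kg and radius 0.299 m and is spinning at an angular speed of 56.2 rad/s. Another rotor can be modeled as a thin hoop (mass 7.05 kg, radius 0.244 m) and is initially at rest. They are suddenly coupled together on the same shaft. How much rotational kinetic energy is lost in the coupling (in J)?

No external torque acts about the common axis, so total angular momentum is conserved.
Moments of inertia: I_A = (16.2)(0.299)² = 1.448 kg·m²; I_B = (7.05)(0.244)² = 0.4197 kg·m².
Taking A's sense as positive: L = (1.448)(56.2) = 81.39 kg·m²·rad/s.
Combined I = 1.448 + 0.4197 = 1.868 kg·m².
ω_f = L / I = 81.39 / 1.868 = 43.57 rad/s.
KE_i = ½ΣIω² = 2287 J; KE_f = ½(1.868)(43.57)² = 1773 J.

ΔKE lost ≈ 514 J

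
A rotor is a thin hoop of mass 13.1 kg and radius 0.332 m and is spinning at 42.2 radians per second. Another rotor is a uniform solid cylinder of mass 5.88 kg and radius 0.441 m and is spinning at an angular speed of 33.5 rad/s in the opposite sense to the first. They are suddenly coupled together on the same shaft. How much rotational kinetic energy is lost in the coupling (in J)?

ΔKE lost ≈ 1170 J

The coupling torques are internal; angular momentum about the shared axis is conserved.
Moments of inertia: I_A = (13.1)(0.332)² = 1.444 kg·m²; I_B = ½(5.88)(0.441)² = 0.5718 kg·m².
Taking A's sense as positive: L = (1.444)(42.2) − (0.5718)(33.5) = 41.78 kg·m²·rad/s.
Combined I = 1.444 + 0.5718 = 2.016 kg·m².
ω_f = L / I = 41.78 / 2.016 = 20.73 rad/s.
KE_i = ½ΣIω² = 1607 J; KE_f = ½(2.016)(20.73)² = 433.0 J.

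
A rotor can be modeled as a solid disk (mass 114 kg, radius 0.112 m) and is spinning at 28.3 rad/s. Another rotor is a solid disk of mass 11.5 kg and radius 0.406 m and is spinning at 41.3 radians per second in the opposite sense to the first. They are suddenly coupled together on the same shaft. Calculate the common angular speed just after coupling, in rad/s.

|ω_f| ≈ 11.4 rad/s

No external torque acts about the common axis, so total angular momentum is conserved.
Moments of inertia: I_A = ½(114)(0.112)² = 0.7150 kg·m²; I_B = ½(11.5)(0.406)² = 0.9478 kg·m².
Taking A's sense as positive: L = (0.7150)(28.3) − (0.9478)(41.3) = -18.91 kg·m²·rad/s.
Combined I = 0.7150 + 0.9478 = 1.663 kg·m².
ω_f = L / I = -18.91 / 1.663 = -11.37 rad/s.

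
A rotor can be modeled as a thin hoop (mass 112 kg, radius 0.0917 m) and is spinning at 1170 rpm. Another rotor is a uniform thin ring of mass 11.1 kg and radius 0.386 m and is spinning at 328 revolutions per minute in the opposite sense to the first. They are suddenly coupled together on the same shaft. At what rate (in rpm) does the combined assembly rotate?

|ω_f| ≈ 216 rpm

No external torque acts about the common axis, so total angular momentum is conserved.
Moments of inertia: I_A = (112)(0.0917)² = 0.9418 kg·m²; I_B = (11.1)(0.386)² = 1.654 kg·m².
Taking A's sense as positive: L = (0.9418)(1170) − (1.654)(328) = 559.4 kg·m²·rpm.
Combined I = 0.9418 + 1.654 = 2.596 kg·m².
ω_f = L / I = 559.4 / 2.596 = 215.5 rpm.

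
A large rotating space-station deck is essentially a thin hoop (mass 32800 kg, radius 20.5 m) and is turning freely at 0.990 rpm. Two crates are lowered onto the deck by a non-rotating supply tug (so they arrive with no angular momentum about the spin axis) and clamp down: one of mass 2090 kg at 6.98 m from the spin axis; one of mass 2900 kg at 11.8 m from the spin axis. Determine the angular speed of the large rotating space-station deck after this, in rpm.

ω_f ≈ 0.955 rpm

No external torque acts about the spin axis; L_before = L_after.
I_p = (32800)(20.5)² = 1.378e+07 kg·m².
Added inertia Σmr² = (2090)(6.98)² + (2900)(11.8)² = 5.056e+05 kg·m²; I_f = 1.378e+07 + 5.056e+05 = 1.429e+07 kg·m².
ω_f = I_p ω_i / I_f = (1.378e+07)(0.990) / 1.429e+07 = 0.9550 rpm.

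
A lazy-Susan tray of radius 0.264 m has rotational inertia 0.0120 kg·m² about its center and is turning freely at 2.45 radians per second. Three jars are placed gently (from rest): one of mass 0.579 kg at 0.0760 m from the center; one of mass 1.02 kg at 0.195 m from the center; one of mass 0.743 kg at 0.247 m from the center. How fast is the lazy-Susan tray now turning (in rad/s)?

No external torque acts about the center; L_before = L_after.
Added inertia Σmr² = (0.579)(0.0760)² + (1.02)(0.195)² + (0.743)(0.247)² = 0.08746 kg·m²; I_f = 0.01200 + 0.08746 = 0.09946 kg·m².
ω_f = I_p ω_i / I_f = (0.01200)(2.45) / 0.09946 = 0.2956 rad/s.

ω_f ≈ 0.296 rad/s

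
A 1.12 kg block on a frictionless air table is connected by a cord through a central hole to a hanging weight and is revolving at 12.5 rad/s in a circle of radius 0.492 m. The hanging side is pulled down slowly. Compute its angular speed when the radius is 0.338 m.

ω₂ ≈ 26.5 rad/s

The constraining force is radial, so m r² ω about the center is conserved.
ω₂ = ω₁ (r₁/r₂)² = (12.5)(0.492/0.338)² = 26.49 rad/s.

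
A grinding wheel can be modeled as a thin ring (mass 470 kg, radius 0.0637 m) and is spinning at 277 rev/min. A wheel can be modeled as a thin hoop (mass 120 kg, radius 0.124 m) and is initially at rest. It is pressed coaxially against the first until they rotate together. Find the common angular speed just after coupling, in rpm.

|ω_f| ≈ 141 rpm

The coupling torques are internal; angular momentum about the shared axis is conserved.
Moments of inertia: I_A = (470)(0.0637)² = 1.907 kg·m²; I_B = (120)(0.124)² = 1.845 kg·m².
Taking A's sense as positive: L = (1.907)(277) = 528.3 kg·m²·rpm.
Combined I = 1.907 + 1.845 = 3.752 kg·m².
ω_f = L / I = 528.3 / 3.752 = 140.8 rpm.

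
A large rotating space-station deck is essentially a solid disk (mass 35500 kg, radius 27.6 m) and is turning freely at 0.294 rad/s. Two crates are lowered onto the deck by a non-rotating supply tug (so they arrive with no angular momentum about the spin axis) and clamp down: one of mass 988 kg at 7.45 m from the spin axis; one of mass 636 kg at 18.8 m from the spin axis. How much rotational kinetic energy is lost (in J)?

energy lost ≈ 11800 J

No external torque acts about the spin axis; L_before = L_after.
I_p = ½(35500)(27.6)² = 1.352e+07 kg·m².
Added inertia Σmr² = (988)(7.45)² + (636)(18.8)² = 2.796e+05 kg·m²; I_f = 1.352e+07 + 2.796e+05 = 1.380e+07 kg·m².
ω_f = I_p ω_i / I_f = (1.352e+07)(0.294) / 1.380e+07 = 0.2880 rad/s.
KE_i = ½(1.352e+07)(0.2940 rad/s)² = 5.844e+05 J; KE_f = ½(1.380e+07)(0.2880)² = 5.725e+05 J.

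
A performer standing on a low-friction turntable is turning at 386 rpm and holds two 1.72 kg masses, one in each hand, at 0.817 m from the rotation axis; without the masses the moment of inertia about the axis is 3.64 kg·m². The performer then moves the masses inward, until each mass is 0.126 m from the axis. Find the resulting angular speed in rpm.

ω₂ ≈ 620 rpm

Angular momentum about the spin axis is conserved since the torque about it is zero.
I₁ = 3.64 + 2(1.72)(0.817)² = 5.936 kg·m²; I₂ = 3.64 + 2(1.72)(0.126)² = 3.695 kg·m².
ω₂ = I₁ω₁ / I₂ = (5.936)(386 rpm) / (3.695) = 620.2 rpm.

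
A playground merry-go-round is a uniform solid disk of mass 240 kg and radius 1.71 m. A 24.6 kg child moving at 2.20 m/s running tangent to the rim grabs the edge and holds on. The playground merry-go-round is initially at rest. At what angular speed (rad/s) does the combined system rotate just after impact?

The axle reaction passes through the axle and exerts no torque about it; angular momentum about the axle is conserved through the impact.
I_p = ½(240)(1.71)² = 350.9 kg·m². Taking the sense of the child's angular momentum as positive, L_{child} = m v R = (24.6)(2.20)(1.71) = 92.55 kg·m²/s.
L_i = 0 + 92.55 = 92.55 kg·m²/s.
After sticking, I_f = I_p + m R² = 350.9 + (24.6)(1.71)² = 422.8 kg·m².
ω_f = L_i / I_f = 92.55 / 422.8 = 0.2189 rad/s.

|ω_f| ≈ 0.219 rad/s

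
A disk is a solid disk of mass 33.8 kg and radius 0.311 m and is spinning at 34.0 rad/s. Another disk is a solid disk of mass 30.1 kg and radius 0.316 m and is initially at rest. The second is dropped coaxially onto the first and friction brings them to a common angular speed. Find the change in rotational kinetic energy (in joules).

ΔKE ≈ -453 J

No external torque acts about the common axis, so total angular momentum is conserved.
Moments of inertia: I_A = ½(33.8)(0.311)² = 1.635 kg·m²; I_B = ½(30.1)(0.316)² = 1.503 kg·m².
Taking A's sense as positive: L = (1.635)(34.0) = 55.58 kg·m²·rad/s.
Combined I = 1.635 + 1.503 = 3.137 kg·m².
ω_f = L / I = 55.58 / 3.137 = 17.71 rad/s.
KE_i = ½ΣIω² = 944.8 J; KE_f = ½(3.137)(17.71)² = 492.2 J.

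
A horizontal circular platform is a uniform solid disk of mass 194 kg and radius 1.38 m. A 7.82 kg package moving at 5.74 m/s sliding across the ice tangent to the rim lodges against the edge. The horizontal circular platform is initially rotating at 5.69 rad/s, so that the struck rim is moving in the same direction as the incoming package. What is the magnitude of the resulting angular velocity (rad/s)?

About the central axle the impulsive forces during the collision are internal, so angular momentum about that axis is conserved.
I_p = ½(194)(1.38)² = 184.7 kg·m². Taking the sense of the package's angular momentum as positive, L_{package} = m v R = (7.82)(5.74)(1.38) = 61.94 kg·m²/s.
L_i = +I_p ω_p + m v R = +(184.7)(5.69) + 61.94 = 1113 kg·m²/s.
After sticking, I_f = I_p + m R² = 184.7 + (7.82)(1.38)² = 199.6 kg·m².
ω_f = L_i / I_f = 1113 / 199.6 = 5.576 rad/s.

|ω_f| ≈ 5.58 rad/s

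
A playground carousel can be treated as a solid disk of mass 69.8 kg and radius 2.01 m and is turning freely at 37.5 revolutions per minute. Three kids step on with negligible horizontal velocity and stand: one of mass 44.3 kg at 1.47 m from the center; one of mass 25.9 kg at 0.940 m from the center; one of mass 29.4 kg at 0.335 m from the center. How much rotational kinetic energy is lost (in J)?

energy lost ≈ 504 J

No external torque acts about the center; L_before = L_after.
I_p = ½(69.8)(2.01)² = 141.0 kg·m².
Added inertia Σmr² = (44.3)(1.47)² + (25.9)(0.940)² + (29.4)(0.335)² = 121.9 kg·m²; I_f = 141.0 + 121.9 = 262.9 kg·m².
ω_f = I_p ω_i / I_f = (141.0)(37.5) / 262.9 = 20.11 rpm.
KE_i = ½(141.0)(3.927 rad/s)² = 1087 J; KE_f = ½(262.9)(2.106)² = 583.1 J.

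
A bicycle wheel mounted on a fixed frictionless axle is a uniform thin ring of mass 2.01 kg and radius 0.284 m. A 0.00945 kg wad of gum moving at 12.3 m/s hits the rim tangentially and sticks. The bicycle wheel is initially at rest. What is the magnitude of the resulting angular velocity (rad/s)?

|ω_f| ≈ 0.203 rad/s

About the axle the impulsive forces during the collision are internal, so angular momentum about that axis is conserved.
I_p = (2.01)(0.284)² = 0.1621 kg·m². Taking the sense of the wad of gum's angular momentum as positive, L_{wad} = m v R = (0.00945)(12.3)(0.284) = 0.03301 kg·m²/s.
L_i = 0 + 0.03301 = 0.03301 kg·m²/s.
After sticking, I_f = I_p + m R² = 0.1621 + (0.00945)(0.284)² = 0.1629 kg·m².
ω_f = L_i / I_f = 0.03301 / 0.1629 = 0.2027 rad/s.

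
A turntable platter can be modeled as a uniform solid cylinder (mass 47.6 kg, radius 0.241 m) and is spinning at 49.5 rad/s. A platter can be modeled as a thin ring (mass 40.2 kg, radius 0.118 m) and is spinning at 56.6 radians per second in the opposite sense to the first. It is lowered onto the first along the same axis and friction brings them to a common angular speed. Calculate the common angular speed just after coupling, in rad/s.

|ω_f| ≈ 18.9 rad/s

No external torque acts about the common axis, so total angular momentum is conserved.
Moments of inertia: I_A = ½(47.6)(0.241)² = 1.382 kg·m²; I_B = (40.2)(0.118)² = 0.5597 kg·m².
Taking A's sense as positive: L = (1.382)(49.5) − (0.5597)(56.6) = 36.74 kg·m²·rad/s.
Combined I = 1.382 + 0.5597 = 1.942 kg·m².
ω_f = L / I = 36.74 / 1.942 = 18.92 rad/s.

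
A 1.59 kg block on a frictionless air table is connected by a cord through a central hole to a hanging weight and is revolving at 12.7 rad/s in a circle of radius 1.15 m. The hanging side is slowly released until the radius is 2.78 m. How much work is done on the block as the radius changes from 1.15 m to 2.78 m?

W ≈ -141 J

The constraining force is radial, so m r² ω about the center is conserved.
ω₂ = ω₁ (r₁/r₂)² = (12.7)(1.15/2.78)² = 2.173 rad/s.
W = ΔKE = ½m(v₂² − v₁²) = -140.6 J.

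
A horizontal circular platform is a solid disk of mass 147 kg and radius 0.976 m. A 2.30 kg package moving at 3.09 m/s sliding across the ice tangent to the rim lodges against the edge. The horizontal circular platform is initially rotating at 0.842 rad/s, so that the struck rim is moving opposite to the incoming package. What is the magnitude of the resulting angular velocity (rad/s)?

The axle reaction passes through the central axle and exerts no torque about it; angular momentum about the central axle is conserved through the impact.
I_p = ½(147)(0.976)² = 70.01 kg·m². Taking the sense of the package's angular momentum as positive, L_{package} = m v R = (2.30)(3.09)(0.976) = 6.936 kg·m²/s.
L_i = −I_p ω_p + m v R = −(70.01)(0.842) + 6.936 = -52.02 kg·m²/s.
After sticking, I_f = I_p + m R² = 70.01 + (2.30)(0.976)² = 72.21 kg·m².
ω_f = L_i / I_f = -52.02 / 72.21 = -0.7204 rad/s.

|ω_f| ≈ 0.720 rad/s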